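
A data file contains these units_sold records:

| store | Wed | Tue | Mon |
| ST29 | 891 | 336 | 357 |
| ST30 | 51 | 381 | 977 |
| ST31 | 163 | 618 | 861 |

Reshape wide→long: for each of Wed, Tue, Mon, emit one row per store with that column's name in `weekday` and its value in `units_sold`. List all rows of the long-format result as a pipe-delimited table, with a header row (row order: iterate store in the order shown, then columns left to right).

Each (store, column) pair becomes one row: 3 × 3 = 9 rows.
For example, (ST29, Wed) → units_sold=891.

| store | weekday | units_sold |
| ST29 | Wed | 891 |
| ST29 | Tue | 336 |
| ST29 | Mon | 357 |
| ST30 | Wed | 51 |
| ST30 | Tue | 381 |
| ST30 | Mon | 977 |
| ST31 | Wed | 163 |
| ST31 | Tue | 618 |
| ST31 | Mon | 861 |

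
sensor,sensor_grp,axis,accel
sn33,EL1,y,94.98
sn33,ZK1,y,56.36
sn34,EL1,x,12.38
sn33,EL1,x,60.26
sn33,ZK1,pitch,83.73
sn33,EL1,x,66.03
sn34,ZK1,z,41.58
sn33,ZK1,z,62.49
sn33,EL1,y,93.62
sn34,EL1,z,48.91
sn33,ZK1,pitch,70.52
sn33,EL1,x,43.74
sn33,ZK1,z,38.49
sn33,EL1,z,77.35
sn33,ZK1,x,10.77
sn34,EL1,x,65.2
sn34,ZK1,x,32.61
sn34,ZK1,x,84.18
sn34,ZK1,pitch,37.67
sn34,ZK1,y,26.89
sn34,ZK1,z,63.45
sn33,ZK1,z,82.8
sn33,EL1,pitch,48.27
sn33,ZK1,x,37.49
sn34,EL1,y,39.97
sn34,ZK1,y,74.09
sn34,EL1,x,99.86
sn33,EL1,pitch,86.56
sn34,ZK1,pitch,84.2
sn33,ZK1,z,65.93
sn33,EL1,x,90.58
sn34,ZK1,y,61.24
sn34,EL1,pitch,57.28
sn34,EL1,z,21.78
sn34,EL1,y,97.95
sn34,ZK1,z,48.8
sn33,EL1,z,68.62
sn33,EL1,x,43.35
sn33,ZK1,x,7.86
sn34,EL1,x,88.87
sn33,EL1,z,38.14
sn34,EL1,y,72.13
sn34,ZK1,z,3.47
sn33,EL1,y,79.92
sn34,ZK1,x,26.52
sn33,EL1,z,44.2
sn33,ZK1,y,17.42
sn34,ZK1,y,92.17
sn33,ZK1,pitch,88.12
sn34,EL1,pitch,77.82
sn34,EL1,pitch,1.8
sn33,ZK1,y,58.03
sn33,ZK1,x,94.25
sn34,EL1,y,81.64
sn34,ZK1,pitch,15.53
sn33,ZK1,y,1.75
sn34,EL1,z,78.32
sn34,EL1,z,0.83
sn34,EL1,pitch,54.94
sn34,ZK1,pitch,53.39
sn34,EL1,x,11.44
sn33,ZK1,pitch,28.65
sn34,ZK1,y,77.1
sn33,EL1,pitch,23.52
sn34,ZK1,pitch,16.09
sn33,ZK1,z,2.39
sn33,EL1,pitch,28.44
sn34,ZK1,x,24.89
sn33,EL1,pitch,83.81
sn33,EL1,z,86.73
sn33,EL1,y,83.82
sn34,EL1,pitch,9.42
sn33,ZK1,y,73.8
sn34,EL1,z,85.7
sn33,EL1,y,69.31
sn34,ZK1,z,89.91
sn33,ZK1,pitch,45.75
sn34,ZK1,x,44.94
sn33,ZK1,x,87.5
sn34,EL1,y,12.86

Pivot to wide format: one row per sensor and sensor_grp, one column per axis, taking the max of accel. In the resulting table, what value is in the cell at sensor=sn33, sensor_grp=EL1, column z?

86.73

Rows with sensor=sn33, sensor_grp=EL1 and axis=z: accel values are 77.35, 68.62, 38.14, 44.2, 86.73.
max(77.35, 68.62, 38.14, 44.2, 86.73) = 86.73.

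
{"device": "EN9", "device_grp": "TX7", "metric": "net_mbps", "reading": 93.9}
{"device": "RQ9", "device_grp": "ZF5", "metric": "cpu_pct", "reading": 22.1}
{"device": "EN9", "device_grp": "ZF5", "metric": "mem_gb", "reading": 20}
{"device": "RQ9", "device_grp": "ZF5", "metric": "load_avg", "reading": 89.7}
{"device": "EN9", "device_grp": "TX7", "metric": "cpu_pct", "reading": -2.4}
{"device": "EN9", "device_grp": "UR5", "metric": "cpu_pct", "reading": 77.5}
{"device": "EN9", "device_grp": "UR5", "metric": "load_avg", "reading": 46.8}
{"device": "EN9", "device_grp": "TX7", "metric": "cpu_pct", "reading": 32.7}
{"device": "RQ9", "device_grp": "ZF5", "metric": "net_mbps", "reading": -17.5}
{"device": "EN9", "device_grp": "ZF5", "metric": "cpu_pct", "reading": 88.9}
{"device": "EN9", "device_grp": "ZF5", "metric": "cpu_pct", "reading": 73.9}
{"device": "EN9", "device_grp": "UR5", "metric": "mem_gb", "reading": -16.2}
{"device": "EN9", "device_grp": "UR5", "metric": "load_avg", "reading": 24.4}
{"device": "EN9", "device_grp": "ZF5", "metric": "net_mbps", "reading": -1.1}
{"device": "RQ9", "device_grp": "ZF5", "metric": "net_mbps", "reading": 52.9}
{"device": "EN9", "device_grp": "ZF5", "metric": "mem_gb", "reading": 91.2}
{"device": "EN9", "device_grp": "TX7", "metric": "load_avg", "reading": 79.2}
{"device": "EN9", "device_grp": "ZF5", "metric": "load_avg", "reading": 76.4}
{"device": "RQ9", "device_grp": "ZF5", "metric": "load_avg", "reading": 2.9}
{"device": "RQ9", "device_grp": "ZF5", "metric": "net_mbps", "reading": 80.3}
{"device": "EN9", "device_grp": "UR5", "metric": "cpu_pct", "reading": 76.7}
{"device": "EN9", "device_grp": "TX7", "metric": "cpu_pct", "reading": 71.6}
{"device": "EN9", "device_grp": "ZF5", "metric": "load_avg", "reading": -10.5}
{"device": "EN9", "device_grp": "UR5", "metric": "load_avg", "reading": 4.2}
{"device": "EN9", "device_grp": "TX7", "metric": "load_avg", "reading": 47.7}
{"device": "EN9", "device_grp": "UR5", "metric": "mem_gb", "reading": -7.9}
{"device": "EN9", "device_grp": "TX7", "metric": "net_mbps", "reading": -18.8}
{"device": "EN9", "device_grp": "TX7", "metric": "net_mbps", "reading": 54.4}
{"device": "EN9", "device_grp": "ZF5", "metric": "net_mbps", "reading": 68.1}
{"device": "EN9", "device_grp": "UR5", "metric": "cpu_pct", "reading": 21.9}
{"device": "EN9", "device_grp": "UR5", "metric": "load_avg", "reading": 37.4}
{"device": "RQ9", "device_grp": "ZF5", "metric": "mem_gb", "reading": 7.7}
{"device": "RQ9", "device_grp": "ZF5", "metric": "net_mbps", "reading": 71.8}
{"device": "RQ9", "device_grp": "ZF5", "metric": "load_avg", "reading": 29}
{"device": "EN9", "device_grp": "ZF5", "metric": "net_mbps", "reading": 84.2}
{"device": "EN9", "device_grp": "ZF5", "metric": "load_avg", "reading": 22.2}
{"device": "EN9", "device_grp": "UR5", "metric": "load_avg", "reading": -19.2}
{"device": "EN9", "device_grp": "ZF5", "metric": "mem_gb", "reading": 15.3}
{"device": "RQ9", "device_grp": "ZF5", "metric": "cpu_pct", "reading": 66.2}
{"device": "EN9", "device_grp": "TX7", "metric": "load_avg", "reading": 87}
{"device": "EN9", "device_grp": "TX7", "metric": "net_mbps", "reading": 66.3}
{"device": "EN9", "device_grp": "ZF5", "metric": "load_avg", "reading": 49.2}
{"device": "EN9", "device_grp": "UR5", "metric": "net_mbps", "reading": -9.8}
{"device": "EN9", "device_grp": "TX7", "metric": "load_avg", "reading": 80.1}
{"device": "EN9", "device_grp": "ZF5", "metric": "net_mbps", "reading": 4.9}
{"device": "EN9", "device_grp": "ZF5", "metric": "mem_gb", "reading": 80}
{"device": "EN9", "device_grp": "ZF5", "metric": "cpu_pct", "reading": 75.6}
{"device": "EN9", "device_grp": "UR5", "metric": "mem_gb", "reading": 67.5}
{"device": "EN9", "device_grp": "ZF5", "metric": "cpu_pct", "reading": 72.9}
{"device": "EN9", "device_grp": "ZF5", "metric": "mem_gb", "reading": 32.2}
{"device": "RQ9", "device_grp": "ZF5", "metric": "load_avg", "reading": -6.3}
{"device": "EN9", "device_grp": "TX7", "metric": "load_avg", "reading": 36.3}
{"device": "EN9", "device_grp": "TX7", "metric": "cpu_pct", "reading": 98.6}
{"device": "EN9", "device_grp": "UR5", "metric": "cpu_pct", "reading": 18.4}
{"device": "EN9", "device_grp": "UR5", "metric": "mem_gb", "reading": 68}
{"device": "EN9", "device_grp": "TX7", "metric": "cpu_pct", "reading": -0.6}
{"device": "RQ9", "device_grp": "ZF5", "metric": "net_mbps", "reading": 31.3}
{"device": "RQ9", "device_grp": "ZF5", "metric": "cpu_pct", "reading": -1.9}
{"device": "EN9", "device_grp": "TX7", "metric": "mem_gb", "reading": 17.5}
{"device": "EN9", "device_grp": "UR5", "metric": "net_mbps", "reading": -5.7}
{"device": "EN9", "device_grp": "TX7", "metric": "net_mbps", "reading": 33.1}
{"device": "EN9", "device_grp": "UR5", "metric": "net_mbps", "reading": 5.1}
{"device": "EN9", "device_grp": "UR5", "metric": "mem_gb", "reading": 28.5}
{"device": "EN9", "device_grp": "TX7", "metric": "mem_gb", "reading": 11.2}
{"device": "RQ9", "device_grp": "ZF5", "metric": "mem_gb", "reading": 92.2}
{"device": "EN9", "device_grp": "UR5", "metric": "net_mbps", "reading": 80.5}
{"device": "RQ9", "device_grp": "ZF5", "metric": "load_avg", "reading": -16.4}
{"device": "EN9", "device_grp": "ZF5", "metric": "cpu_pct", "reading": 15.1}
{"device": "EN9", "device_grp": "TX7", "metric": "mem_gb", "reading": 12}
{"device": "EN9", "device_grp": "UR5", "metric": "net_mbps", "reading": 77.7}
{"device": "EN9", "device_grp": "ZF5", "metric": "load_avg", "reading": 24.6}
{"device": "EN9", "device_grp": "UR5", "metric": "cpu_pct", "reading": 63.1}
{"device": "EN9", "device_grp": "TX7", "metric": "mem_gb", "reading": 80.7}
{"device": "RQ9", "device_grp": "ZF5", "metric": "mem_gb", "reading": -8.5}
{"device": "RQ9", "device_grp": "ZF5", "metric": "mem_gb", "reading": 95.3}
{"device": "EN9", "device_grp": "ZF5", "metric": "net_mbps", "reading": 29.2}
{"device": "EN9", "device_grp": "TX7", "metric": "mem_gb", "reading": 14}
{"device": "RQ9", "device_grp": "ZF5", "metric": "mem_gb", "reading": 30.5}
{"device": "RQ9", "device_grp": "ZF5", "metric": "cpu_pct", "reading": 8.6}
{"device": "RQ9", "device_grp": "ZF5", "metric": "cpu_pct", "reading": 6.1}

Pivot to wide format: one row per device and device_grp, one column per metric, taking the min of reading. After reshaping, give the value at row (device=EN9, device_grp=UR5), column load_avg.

-19.2

Rows with device=EN9, device_grp=UR5 and metric=load_avg: reading values are 46.8, 24.4, 4.2, 37.4, -19.2.
min(46.8, 24.4, 4.2, 37.4, -19.2) = -19.2.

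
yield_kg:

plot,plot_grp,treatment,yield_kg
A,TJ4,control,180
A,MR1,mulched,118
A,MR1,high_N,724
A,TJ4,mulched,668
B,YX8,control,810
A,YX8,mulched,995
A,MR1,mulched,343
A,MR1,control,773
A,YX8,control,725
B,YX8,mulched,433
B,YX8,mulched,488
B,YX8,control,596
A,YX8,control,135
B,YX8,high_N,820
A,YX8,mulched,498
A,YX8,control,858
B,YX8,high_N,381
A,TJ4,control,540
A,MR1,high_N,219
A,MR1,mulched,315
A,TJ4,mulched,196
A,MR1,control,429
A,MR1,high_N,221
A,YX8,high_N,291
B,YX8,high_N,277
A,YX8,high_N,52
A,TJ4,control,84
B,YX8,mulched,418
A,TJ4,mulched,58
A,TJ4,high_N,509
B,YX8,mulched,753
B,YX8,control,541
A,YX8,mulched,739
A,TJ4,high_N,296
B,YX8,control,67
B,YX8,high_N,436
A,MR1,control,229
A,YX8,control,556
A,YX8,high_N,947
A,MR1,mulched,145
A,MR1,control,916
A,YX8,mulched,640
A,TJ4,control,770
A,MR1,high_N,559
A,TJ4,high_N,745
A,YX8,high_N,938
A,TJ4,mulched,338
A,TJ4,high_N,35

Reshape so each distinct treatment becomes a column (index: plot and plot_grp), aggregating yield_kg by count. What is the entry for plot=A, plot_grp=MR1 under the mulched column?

Rows with plot=A, plot_grp=MR1 and treatment=mulched: yield_kg values are 118, 343, 315, 145.
4 rows match — count = 4.

4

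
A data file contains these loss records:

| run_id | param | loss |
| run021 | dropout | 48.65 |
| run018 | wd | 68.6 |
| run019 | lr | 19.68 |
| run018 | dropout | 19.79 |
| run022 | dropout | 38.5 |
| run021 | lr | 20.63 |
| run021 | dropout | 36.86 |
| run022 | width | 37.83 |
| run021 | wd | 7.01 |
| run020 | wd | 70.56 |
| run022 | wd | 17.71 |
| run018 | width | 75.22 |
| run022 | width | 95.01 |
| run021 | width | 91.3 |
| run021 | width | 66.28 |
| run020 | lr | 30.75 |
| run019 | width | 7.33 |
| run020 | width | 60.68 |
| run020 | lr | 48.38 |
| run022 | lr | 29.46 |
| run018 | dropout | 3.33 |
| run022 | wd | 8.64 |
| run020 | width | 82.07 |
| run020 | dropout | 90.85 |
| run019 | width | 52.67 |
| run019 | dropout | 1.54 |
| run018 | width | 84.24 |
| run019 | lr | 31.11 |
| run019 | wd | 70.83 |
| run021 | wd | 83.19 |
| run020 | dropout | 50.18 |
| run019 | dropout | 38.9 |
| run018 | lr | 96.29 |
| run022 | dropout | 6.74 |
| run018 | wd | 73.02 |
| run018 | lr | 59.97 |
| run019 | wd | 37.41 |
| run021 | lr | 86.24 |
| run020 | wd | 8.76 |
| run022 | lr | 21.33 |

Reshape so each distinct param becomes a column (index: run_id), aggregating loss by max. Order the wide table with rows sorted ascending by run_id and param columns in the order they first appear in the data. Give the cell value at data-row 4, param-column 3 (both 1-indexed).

86.24

With rows sorted ascending by run_id, row 4 is run_id=run021. param columns in first-appearance order: dropout, wd, lr, width; column 3 is lr.
Long rows with run_id=run021, param=lr: max(20.63, 86.24) = 86.24.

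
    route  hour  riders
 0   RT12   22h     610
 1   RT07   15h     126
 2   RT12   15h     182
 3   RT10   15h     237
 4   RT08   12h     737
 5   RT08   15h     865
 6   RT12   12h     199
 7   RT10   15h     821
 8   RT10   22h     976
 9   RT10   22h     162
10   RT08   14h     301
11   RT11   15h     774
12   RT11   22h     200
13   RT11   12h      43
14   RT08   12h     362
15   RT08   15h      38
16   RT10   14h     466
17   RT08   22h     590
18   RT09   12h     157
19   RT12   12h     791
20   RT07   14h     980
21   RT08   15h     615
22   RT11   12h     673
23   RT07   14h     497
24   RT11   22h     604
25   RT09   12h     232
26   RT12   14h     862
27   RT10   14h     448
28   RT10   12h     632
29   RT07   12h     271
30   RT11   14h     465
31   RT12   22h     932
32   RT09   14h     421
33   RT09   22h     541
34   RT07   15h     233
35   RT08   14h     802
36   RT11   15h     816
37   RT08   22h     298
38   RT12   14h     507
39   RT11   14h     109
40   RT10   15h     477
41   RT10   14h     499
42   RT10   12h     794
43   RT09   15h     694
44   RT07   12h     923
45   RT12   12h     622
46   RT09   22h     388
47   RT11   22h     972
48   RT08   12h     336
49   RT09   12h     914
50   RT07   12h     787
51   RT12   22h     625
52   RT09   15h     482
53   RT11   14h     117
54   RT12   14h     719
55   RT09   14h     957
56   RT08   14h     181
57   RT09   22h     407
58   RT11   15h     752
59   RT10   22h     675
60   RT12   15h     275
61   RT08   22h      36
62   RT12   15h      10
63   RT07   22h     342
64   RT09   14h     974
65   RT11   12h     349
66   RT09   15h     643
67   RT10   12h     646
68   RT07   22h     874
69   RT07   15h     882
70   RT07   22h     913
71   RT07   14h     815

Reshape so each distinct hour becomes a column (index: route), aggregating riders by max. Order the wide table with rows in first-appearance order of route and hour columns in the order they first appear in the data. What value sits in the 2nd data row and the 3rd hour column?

923

With rows in first-appearance order of route, row 2 is route=RT07. hour columns in first-appearance order: 22h, 15h, 12h, 14h; column 3 is 12h.
Long rows with route=RT07, hour=12h: max(271, 923, 787) = 923.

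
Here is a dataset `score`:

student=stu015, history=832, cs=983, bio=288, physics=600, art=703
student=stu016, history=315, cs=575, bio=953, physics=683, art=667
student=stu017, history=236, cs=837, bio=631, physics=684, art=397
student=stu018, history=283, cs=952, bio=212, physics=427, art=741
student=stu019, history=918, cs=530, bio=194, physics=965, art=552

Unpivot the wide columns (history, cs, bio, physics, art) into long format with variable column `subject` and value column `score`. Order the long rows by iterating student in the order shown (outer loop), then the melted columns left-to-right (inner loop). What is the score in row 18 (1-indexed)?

25 rows total (5 × 5). Row 18: index ⌊(18-1)/5⌋ = 3 into student → stu018; (18-1) mod 5 = 2 into the melted columns → bio.
So row 18 is (stu018, bio, 212); score = 212.

212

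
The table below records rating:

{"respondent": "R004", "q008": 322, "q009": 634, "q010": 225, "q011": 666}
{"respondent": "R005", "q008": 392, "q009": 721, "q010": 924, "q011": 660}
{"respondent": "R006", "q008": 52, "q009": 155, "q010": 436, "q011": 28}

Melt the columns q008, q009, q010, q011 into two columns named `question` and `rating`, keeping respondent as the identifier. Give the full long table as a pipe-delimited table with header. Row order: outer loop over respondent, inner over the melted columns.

| respondent | question | rating |
| R004 | q008 | 322 |
| R004 | q009 | 634 |
| R004 | q010 | 225 |
| R004 | q011 | 666 |
| R005 | q008 | 392 |
| R005 | q009 | 721 |
| R005 | q010 | 924 |
| R005 | q011 | 660 |
| R006 | q008 | 52 |
| R006 | q009 | 155 |
| R006 | q010 | 436 |
| R006 | q011 | 28 |

Each (respondent, column) pair becomes one row: 3 × 4 = 12 rows.
For example, (R004, q008) → rating=322.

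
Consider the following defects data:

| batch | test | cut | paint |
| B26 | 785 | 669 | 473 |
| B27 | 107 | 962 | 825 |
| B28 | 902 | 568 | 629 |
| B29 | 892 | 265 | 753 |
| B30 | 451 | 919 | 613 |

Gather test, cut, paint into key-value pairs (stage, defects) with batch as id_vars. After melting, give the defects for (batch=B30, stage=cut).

Unpivoting turns each (batch, wide-column) pair into one long row.
The wide cell at row B30, column cut holds 919, so the long row (B30, cut) has defects=919.

919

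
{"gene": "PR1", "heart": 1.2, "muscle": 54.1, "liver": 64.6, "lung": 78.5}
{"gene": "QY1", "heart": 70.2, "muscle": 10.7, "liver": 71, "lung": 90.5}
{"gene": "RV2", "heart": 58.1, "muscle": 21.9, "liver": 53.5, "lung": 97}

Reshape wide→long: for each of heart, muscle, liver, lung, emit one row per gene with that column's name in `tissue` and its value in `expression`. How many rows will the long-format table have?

3 gene values × 4 melted columns = 12 rows.

12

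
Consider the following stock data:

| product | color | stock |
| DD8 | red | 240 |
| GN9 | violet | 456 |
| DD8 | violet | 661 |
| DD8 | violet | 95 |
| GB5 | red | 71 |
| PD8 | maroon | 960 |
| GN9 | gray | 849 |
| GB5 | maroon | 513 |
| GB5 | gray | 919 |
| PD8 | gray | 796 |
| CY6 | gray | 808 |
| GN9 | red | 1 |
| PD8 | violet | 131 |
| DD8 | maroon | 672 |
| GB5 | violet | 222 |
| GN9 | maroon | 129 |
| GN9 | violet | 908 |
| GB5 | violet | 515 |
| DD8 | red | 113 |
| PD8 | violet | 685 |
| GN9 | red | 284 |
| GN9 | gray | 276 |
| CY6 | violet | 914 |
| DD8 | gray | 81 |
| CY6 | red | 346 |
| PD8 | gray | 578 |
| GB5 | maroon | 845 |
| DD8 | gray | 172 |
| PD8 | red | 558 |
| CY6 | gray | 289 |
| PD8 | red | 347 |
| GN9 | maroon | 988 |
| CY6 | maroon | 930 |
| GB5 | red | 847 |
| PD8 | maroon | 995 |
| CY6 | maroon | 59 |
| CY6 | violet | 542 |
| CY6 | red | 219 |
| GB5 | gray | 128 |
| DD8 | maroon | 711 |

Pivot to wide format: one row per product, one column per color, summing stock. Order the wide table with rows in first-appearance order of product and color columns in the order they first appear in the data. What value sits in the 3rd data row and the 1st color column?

With rows in first-appearance order of product, row 3 is product=GB5. color columns in first-appearance order: red, violet, maroon, gray; column 1 is red.
Long rows with product=GB5, color=red: 71 + 847 = 918.

918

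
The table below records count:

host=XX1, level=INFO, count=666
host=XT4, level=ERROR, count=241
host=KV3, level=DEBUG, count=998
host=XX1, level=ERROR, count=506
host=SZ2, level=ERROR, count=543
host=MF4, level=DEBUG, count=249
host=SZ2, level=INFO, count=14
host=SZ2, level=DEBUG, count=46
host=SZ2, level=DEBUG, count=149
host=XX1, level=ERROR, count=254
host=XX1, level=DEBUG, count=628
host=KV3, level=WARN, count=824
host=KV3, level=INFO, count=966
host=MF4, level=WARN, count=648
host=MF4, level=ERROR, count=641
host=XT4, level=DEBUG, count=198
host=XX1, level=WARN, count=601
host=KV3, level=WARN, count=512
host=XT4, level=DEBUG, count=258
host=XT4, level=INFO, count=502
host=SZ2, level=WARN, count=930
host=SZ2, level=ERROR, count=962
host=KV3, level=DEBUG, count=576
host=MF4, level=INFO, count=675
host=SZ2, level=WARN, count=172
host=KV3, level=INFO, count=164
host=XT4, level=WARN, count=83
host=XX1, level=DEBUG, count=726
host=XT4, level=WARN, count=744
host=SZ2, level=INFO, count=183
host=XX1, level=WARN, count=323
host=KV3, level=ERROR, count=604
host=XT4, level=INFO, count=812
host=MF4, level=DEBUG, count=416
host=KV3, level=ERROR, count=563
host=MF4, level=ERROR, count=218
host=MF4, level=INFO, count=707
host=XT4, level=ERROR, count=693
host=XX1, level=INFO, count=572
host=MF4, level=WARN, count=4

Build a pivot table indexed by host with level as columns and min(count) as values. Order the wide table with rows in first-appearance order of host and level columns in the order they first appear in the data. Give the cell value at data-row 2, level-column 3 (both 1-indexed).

With rows in first-appearance order of host, row 2 is host=XT4. level columns in first-appearance order: INFO, ERROR, DEBUG, WARN; column 3 is DEBUG.
Long rows with host=XT4, level=DEBUG: min(198, 258) = 198.

198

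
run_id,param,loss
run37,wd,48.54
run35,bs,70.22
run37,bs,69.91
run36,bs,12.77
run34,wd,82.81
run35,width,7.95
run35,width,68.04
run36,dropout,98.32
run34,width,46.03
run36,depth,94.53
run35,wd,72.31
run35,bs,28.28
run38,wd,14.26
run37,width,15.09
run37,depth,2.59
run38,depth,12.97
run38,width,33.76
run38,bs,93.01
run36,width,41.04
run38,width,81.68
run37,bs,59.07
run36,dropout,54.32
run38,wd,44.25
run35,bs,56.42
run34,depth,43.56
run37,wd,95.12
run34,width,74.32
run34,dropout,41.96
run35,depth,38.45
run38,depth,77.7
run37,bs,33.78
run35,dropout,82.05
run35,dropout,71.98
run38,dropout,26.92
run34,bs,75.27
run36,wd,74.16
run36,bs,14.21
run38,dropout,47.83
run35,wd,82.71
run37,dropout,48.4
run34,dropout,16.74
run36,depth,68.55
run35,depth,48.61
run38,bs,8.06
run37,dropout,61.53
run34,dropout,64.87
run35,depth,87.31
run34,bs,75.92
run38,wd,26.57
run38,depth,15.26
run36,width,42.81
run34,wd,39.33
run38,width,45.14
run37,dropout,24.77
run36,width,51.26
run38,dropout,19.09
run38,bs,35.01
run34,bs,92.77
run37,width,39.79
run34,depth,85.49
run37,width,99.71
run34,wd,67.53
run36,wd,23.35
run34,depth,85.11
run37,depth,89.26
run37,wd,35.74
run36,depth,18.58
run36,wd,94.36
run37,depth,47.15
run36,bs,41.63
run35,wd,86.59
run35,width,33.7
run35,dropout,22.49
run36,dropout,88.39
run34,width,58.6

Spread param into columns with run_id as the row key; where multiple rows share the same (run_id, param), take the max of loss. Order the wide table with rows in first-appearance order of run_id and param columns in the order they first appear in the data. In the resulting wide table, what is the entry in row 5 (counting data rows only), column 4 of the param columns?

47.83

With rows in first-appearance order of run_id, row 5 is run_id=run38. param columns in first-appearance order: wd, bs, width, dropout, depth; column 4 is dropout.
Long rows with run_id=run38, param=dropout: max(26.92, 47.83, 19.09) = 47.83.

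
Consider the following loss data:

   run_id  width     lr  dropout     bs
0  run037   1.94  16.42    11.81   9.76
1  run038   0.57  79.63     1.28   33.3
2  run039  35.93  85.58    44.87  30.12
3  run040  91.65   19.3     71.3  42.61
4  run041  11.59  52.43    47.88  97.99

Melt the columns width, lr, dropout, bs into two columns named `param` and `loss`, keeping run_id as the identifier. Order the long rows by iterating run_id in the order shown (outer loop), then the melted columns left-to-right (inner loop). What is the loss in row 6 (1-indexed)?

20 rows total (5 × 4). Row 6: index ⌊(6-1)/4⌋ = 1 into run_id → run038; (6-1) mod 4 = 1 into the melted columns → lr.
So row 6 is (run038, lr, 79.63); loss = 79.63.

79.63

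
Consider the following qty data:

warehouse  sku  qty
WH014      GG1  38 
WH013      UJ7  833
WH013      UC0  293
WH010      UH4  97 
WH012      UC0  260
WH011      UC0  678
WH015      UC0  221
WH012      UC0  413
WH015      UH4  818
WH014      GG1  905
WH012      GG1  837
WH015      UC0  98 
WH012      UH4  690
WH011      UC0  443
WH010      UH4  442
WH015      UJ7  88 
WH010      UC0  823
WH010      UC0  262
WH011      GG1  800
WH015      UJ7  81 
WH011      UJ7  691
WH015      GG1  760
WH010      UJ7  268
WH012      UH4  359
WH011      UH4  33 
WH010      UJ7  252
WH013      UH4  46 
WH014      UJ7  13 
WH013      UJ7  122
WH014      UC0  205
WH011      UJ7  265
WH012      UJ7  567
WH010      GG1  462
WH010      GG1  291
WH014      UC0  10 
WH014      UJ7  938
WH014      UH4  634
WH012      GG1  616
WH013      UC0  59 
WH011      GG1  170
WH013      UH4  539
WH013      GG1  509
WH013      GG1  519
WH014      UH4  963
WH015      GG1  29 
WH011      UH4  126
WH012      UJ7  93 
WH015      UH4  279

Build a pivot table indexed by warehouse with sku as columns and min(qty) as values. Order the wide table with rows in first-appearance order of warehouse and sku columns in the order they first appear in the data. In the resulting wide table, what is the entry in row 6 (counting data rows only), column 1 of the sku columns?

29

With rows in first-appearance order of warehouse, row 6 is warehouse=WH015. sku columns in first-appearance order: GG1, UJ7, UC0, UH4; column 1 is GG1.
Long rows with warehouse=WH015, sku=GG1: min(760, 29) = 29.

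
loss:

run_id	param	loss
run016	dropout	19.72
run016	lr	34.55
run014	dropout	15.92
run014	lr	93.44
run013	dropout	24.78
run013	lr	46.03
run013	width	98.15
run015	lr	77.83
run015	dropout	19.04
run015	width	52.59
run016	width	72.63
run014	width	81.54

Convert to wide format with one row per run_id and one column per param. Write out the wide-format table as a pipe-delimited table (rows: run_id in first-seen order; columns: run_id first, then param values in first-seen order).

| run_id | dropout | lr | width |
| run016 | 19.72 | 34.55 | 72.63 |
| run014 | 15.92 | 93.44 | 81.54 |
| run013 | 24.78 | 46.03 | 98.15 |
| run015 | 19.04 | 77.83 | 52.59 |

Columns: run_id plus the 3 distinct param values (dropout, lr, width).
For example, row run016 column dropout takes loss=19.72 from the long row (run016, dropout).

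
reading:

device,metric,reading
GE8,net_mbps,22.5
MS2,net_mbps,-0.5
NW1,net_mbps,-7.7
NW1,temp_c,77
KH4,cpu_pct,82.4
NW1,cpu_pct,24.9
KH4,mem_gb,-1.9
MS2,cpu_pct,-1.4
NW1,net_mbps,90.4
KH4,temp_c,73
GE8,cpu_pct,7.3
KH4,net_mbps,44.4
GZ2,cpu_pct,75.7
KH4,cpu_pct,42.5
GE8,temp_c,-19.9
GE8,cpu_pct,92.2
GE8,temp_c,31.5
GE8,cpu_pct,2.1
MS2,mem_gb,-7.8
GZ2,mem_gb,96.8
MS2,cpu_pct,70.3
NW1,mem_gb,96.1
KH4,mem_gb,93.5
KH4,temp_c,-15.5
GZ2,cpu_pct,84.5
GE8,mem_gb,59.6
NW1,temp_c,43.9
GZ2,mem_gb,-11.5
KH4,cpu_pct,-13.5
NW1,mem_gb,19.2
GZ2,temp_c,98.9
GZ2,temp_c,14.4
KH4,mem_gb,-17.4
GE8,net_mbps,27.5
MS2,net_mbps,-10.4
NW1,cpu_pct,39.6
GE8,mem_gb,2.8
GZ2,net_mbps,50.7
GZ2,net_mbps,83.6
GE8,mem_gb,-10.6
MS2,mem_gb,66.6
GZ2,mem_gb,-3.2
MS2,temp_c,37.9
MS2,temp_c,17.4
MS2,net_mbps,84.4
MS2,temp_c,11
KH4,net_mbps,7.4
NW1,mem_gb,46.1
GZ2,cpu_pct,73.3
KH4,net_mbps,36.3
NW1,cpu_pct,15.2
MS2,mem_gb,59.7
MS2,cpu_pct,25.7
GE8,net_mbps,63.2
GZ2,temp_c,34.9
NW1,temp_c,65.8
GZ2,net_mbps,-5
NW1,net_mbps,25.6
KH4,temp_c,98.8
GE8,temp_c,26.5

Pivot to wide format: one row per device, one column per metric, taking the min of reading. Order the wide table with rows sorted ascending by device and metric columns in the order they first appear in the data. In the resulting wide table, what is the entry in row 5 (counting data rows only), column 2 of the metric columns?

With rows sorted ascending by device, row 5 is device=NW1. metric columns in first-appearance order: net_mbps, temp_c, cpu_pct, mem_gb; column 2 is temp_c.
Long rows with device=NW1, metric=temp_c: min(77, 43.9, 65.8) = 43.9.

43.9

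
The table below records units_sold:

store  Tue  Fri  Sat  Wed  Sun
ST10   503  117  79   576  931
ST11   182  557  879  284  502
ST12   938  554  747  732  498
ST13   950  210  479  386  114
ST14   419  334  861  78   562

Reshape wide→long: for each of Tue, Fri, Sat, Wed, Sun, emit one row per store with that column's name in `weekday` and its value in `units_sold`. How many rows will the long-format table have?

25

5 store values × 5 melted columns = 25 rows.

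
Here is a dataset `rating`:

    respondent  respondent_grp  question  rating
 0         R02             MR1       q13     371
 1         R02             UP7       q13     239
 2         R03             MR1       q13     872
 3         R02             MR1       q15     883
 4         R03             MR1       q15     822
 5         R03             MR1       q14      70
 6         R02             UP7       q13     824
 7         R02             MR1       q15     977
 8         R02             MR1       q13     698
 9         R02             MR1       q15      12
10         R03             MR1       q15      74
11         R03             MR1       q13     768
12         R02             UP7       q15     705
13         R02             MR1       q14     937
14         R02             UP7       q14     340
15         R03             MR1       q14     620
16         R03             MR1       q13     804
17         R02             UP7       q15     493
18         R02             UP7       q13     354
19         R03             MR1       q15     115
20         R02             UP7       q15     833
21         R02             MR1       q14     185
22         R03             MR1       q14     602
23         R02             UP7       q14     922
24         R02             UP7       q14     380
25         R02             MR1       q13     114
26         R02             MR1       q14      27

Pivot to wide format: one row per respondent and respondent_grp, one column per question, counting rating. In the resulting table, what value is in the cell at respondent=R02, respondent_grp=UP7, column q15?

3

Rows with respondent=R02, respondent_grp=UP7 and question=q15: rating values are 705, 493, 833.
3 rows match — count = 3.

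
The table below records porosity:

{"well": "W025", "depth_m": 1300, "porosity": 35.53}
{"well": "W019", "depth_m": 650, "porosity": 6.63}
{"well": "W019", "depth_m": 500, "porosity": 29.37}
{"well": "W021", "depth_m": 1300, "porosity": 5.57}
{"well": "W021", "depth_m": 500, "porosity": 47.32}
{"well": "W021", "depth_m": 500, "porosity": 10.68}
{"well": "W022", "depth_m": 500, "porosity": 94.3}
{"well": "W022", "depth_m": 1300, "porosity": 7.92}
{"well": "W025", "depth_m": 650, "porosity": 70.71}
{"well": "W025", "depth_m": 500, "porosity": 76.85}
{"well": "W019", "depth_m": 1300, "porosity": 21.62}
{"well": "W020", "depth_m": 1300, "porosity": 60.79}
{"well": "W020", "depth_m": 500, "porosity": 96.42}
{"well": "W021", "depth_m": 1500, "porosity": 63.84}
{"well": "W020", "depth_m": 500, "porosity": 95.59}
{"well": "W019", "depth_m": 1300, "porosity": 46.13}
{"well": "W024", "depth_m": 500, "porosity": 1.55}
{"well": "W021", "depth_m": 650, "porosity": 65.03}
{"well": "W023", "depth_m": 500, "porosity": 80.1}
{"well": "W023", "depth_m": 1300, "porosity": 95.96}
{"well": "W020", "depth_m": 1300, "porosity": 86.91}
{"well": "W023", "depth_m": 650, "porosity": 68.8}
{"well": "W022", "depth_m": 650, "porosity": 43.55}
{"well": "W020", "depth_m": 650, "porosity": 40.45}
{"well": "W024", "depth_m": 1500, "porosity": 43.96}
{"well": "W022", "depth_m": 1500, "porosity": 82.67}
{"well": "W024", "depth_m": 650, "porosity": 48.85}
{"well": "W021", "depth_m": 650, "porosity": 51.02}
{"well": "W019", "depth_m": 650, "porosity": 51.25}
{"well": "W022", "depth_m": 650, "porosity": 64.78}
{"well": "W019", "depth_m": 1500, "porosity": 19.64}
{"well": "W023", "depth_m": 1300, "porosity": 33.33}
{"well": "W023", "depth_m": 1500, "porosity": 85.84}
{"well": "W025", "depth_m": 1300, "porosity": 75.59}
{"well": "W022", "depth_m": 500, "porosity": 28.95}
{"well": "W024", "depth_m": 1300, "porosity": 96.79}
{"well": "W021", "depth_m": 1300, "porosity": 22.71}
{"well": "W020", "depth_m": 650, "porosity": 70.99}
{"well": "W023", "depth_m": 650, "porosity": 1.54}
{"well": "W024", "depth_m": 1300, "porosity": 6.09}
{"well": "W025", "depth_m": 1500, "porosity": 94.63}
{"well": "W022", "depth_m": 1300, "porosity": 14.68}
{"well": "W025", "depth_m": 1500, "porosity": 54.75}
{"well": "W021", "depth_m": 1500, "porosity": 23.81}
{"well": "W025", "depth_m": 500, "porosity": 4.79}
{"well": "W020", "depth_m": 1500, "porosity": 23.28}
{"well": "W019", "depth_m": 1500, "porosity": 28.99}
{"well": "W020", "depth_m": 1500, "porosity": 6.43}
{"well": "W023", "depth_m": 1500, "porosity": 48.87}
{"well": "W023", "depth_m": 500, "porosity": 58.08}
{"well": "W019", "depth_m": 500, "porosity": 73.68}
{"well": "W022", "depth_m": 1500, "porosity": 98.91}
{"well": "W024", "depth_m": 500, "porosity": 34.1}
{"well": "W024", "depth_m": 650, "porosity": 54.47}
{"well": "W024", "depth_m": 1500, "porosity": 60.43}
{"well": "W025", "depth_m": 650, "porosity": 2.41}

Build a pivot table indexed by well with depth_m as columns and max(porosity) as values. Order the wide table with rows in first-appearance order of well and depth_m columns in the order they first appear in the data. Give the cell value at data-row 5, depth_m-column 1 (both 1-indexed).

86.91

With rows in first-appearance order of well, row 5 is well=W020. depth_m columns in first-appearance order: 1300, 650, 500, 1500; column 1 is 1300.
Long rows with well=W020, depth_m=1300: max(60.79, 86.91) = 86.91.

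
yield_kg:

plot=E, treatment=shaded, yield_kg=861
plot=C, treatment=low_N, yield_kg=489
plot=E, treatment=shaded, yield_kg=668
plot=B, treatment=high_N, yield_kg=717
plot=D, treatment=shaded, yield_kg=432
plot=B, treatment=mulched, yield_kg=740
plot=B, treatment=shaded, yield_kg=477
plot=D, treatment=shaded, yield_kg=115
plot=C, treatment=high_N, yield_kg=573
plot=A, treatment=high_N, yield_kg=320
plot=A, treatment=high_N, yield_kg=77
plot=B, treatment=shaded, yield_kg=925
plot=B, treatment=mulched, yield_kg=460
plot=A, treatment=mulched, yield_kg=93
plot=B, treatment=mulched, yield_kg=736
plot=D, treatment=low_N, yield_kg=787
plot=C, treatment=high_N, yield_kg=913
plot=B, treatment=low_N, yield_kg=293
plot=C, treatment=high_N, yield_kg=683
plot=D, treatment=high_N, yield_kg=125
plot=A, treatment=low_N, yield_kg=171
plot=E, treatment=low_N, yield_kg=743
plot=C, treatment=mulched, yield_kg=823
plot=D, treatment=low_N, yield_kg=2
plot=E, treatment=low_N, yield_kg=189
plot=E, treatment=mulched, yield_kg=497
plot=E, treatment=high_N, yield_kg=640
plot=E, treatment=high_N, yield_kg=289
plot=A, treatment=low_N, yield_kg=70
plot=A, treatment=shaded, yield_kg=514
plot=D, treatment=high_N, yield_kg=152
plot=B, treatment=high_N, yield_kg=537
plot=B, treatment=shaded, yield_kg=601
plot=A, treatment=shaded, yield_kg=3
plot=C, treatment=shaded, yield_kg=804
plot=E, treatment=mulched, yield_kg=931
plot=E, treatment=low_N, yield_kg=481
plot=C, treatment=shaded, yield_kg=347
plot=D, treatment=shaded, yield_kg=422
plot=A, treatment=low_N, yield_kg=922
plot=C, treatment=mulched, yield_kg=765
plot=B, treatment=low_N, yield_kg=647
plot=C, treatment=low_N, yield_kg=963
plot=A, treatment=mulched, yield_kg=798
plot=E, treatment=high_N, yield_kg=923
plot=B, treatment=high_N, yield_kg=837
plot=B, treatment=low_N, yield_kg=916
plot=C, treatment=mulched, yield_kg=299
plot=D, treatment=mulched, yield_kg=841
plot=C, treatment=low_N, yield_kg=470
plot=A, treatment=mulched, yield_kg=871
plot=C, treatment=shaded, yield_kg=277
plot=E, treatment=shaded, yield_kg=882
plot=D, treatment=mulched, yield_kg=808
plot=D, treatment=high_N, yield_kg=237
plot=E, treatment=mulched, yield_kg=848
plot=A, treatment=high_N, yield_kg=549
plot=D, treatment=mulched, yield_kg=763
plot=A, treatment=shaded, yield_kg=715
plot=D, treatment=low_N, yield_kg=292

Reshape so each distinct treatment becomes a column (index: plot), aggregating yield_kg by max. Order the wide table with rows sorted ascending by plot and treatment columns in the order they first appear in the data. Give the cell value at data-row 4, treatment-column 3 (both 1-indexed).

With rows sorted ascending by plot, row 4 is plot=D. treatment columns in first-appearance order: shaded, low_N, high_N, mulched; column 3 is high_N.
Long rows with plot=D, treatment=high_N: max(125, 152, 237) = 237.

237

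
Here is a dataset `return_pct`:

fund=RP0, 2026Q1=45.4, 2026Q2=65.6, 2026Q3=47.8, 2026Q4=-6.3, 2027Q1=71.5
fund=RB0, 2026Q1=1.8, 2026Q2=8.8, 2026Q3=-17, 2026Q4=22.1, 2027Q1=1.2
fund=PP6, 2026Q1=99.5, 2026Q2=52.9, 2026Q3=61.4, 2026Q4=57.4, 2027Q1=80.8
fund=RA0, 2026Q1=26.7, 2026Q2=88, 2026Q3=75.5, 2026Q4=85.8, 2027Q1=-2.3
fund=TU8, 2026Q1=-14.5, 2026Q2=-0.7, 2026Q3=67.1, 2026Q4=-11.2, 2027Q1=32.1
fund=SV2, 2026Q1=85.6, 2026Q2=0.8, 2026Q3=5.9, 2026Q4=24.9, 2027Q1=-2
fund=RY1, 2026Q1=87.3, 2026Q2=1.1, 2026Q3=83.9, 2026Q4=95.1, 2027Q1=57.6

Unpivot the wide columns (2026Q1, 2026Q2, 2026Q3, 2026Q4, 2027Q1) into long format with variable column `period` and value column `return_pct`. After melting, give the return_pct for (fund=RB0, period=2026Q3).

Unpivoting turns each (fund, wide-column) pair into one long row.
The wide cell at row RB0, column 2026Q3 holds -17, so the long row (RB0, 2026Q3) has return_pct=-17.

-17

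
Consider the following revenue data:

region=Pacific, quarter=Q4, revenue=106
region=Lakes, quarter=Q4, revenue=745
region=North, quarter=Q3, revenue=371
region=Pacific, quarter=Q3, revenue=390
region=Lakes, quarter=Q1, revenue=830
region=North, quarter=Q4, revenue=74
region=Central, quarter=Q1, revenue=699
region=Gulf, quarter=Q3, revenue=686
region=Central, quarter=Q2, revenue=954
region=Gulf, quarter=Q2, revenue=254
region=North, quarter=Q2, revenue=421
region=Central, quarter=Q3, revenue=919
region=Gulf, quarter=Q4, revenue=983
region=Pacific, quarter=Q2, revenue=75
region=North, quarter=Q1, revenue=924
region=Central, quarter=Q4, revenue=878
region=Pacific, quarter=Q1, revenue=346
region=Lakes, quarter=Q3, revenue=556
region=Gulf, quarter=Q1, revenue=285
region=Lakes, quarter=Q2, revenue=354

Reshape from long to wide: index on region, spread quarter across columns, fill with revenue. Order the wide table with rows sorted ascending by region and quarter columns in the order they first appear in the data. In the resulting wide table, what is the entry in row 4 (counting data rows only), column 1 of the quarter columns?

74

With rows sorted ascending by region, row 4 is region=North. quarter columns in first-appearance order: Q4, Q3, Q1, Q2; column 1 is Q4.
Long rows with region=North, quarter=Q4: revenue = 74.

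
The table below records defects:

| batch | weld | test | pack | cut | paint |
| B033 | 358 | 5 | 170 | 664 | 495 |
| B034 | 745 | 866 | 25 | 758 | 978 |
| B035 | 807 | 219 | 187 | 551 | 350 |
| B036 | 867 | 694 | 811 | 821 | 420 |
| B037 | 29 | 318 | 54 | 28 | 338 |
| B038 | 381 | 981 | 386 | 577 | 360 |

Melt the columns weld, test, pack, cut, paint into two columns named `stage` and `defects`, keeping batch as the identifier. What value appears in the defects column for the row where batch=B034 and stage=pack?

Unpivoting turns each (batch, wide-column) pair into one long row.
The wide cell at row B034, column pack holds 25, so the long row (B034, pack) has defects=25.

25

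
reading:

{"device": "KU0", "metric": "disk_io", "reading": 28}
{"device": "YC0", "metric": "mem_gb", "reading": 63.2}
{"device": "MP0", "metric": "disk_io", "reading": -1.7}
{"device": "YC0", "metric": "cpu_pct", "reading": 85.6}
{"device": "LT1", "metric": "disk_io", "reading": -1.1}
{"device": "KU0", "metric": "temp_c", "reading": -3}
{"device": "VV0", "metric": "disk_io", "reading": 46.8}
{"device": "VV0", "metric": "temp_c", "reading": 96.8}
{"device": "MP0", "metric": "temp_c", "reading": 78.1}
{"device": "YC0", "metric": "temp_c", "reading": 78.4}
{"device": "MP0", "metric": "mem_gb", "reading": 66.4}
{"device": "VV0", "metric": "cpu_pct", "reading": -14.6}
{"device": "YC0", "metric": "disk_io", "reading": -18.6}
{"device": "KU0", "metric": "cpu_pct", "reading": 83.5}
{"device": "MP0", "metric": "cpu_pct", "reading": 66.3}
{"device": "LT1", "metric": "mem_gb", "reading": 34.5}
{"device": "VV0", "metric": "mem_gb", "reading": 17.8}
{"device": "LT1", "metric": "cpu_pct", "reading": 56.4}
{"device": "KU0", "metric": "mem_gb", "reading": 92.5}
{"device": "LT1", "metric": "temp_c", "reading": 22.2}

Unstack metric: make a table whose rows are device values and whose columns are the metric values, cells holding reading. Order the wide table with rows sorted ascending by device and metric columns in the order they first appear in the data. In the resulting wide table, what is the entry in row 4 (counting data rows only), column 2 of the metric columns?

With rows sorted ascending by device, row 4 is device=VV0. metric columns in first-appearance order: disk_io, mem_gb, cpu_pct, temp_c; column 2 is mem_gb.
Long rows with device=VV0, metric=mem_gb: reading = 17.8.

17.8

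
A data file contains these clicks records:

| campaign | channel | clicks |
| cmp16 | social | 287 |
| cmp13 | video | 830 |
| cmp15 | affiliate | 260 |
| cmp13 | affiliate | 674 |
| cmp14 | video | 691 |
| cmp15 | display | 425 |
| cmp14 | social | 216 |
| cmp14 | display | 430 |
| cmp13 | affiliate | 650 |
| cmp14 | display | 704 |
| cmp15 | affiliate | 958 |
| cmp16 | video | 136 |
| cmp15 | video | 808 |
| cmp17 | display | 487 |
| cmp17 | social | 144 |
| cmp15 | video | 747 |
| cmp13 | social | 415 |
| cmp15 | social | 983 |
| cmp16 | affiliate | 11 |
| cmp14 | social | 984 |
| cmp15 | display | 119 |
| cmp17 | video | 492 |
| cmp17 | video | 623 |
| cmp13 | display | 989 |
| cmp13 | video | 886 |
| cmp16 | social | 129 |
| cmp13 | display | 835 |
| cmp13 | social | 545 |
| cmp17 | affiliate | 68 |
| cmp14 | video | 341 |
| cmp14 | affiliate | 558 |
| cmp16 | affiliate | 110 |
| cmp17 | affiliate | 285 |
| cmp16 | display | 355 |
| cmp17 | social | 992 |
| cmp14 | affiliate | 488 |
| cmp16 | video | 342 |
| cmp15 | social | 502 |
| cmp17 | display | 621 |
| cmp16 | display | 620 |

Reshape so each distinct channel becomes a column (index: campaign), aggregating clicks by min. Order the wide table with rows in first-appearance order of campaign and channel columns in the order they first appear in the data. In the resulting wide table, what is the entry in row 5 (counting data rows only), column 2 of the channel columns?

492

With rows in first-appearance order of campaign, row 5 is campaign=cmp17. channel columns in first-appearance order: social, video, affiliate, display; column 2 is video.
Long rows with campaign=cmp17, channel=video: min(492, 623) = 492.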